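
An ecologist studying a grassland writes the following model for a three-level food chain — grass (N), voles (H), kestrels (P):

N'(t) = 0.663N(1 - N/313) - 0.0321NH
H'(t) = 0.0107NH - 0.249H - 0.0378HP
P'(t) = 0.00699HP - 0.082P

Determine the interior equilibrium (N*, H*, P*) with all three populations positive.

N* ≈ 135, H* ≈ 11.7, P* ≈ 31.7

From dP/dt = 0: 0.00699H* = 0.082, so H* = 11.7.
From dN/dt = 0: 0.663(1 - N*/313) = 0.0321·11.7, giving N* = 313·(1 - 0.568) = 135.
From dH/dt = 0: 0.0107·135 - 0.249 = 0.0378P*, so P* = 1.2/0.0378 = 31.7.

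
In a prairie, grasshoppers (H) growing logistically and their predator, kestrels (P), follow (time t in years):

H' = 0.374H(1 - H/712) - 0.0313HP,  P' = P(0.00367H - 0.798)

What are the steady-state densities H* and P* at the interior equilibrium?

From dP/dt = 0 with P > 0: 0.00367H* = 0.798, so H* = 217.
Substitute into dH/dt = 0: 0.374(1 - 217/712) = 0.0313P*.
The bracket is 0.695, giving P* = 0.26/0.0313 = 8.3.

H* ≈ 217, P* ≈ 8.3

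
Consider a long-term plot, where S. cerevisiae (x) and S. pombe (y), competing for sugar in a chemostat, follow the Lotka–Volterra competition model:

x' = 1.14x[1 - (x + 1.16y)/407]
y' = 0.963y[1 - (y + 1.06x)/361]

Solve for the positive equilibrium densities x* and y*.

Setting both brackets to zero gives the nullclines x + 1.16y = 407 and 1.06x + y = 361.
Substituting y = 361 - 1.06x into the first: x(1 - 1.16·1.06) = 407 - 1.16·361.
So x* = -11.8/-0.23 = 51.2, and then y* = 361 - 1.06·51.2 = 307.

x* ≈ 51.2, y* ≈ 307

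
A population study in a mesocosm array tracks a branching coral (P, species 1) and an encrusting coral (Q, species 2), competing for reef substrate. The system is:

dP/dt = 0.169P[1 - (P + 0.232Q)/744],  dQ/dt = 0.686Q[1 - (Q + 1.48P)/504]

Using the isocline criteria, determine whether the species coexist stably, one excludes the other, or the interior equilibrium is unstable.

Compare the nullcline intercepts: K1/α12 = 744/0.232 = 3210 > K2 = 504; K2/α21 = 504/1.48 = 341 < K1 = 744.
Since the inequalities point opposite ways, species 1 can invade but species 2 cannot.

species 1 excludes species 2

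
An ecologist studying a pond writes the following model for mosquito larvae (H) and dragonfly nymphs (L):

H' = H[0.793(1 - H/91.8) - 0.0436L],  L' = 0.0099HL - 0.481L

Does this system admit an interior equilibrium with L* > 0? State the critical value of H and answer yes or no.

The predator equation gives dL/dt > 0 only when H > 0.481/0.0099 = 48.6.
Without the predator, H → K = 91.8. Since 91.8 > 48.6, the predator can invade and persist.

Threshold H = 48.6; K > 48.6, so yes, the predator persists.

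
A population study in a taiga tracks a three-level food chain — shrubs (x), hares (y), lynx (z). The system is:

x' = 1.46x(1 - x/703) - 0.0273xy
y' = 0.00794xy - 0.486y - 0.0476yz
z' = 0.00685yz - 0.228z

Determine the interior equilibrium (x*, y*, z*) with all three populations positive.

x* ≈ 265, y* ≈ 33.3, z* ≈ 34.1

From dz/dt = 0: 0.00685y* = 0.228, so y* = 33.3.
From dx/dt = 0: 1.46(1 - x*/703) = 0.0273·33.3, giving x* = 703·(1 - 0.622) = 265.
From dy/dt = 0: 0.00794·265 - 0.486 = 0.0476z*, so z* = 1.62/0.0476 = 34.1.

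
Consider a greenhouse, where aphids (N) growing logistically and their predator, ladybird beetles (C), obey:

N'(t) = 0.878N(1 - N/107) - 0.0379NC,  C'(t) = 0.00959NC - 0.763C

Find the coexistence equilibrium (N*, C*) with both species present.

From dC/dt = 0 with C > 0: 0.00959N* = 0.763, so N* = 79.6.
Substitute into dN/dt = 0: 0.878(1 - 79.6/107) = 0.0379C*.
The bracket is 0.256, giving C* = 0.225/0.0379 = 5.94.

N* ≈ 79.6, C* ≈ 5.94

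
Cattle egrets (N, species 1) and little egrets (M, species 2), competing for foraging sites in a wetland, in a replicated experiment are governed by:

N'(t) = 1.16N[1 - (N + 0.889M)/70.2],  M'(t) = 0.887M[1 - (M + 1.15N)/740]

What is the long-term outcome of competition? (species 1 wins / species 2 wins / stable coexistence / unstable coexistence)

species 2 excludes species 1

Compare the nullcline intercepts: K1/α12 = 70.2/0.889 = 79 < K2 = 740; K2/α21 = 740/1.15 = 643 > K1 = 70.2.
Since the inequalities point opposite ways, species 2 can invade but species 1 cannot.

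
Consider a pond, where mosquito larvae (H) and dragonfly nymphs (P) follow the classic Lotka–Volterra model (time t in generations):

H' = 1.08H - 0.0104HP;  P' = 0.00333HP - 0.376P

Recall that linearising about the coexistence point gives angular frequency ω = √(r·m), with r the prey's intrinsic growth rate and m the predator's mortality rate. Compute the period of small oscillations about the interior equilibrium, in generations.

T ≈ 9.86 generations

Here r = 1.08 and m = 0.376, so r·m = 0.406.
ω = √0.406 = 0.637 per generation, hence T = 2π/ω ≈ 9.86 generations.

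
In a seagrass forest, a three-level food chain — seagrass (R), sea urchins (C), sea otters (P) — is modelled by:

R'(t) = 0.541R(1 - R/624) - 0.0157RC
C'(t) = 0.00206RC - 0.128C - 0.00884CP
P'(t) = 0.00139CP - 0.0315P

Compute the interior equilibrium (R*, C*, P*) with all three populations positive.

From dP/dt = 0: 0.00139C* = 0.0315, so C* = 22.7.
From dR/dt = 0: 0.541(1 - R*/624) = 0.0157·22.7, giving R* = 624·(1 - 0.658) = 214.
From dC/dt = 0: 0.00206·214 - 0.128 = 0.00884P*, so P* = 0.312/0.00884 = 35.3.

R* ≈ 214, C* ≈ 22.7, P* ≈ 35.3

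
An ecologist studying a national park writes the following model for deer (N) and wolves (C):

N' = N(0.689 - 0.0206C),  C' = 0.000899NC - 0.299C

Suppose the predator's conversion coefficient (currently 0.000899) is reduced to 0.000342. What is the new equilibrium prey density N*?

N* ≈ 874

At the interior fixed point, setting dC/dt = 0 with C > 0 fixes N* = (predator death rate)/(NC coefficient) — independent of the other coefficients.
With the change, N* = 0.299/0.000342 = 874; it rises from 333.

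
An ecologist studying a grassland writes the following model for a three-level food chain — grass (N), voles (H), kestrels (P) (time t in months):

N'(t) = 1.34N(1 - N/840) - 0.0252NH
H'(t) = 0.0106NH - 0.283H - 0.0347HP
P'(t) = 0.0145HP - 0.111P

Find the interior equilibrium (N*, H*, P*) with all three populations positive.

N* ≈ 719, H* ≈ 7.66, P* ≈ 212

From dP/dt = 0: 0.0145H* = 0.111, so H* = 7.66.
From dN/dt = 0: 1.34(1 - N*/840) = 0.0252·7.66, giving N* = 840·(1 - 0.144) = 719.
From dH/dt = 0: 0.0106·719 - 0.283 = 0.0347P*, so P* = 7.34/0.0347 = 212.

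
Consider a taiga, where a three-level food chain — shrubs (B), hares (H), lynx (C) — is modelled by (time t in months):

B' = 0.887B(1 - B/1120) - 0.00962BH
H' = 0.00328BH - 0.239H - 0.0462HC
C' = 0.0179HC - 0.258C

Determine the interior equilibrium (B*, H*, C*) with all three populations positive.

From dC/dt = 0: 0.0179H* = 0.258, so H* = 14.4.
From dB/dt = 0: 0.887(1 - B*/1120) = 0.00962·14.4, giving B* = 1120·(1 - 0.156) = 945.
From dH/dt = 0: 0.00328·945 - 0.239 = 0.0462C*, so C* = 2.86/0.0462 = 61.9.

B* ≈ 945, H* ≈ 14.4, C* ≈ 61.9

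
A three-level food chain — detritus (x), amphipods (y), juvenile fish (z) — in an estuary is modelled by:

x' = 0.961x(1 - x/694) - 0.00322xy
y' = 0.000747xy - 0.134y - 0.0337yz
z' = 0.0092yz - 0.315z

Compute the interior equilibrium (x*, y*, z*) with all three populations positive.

From dz/dt = 0: 0.0092y* = 0.315, so y* = 34.2.
From dx/dt = 0: 0.961(1 - x*/694) = 0.00322·34.2, giving x* = 694·(1 - 0.115) = 614.
From dy/dt = 0: 0.000747·614 - 0.134 = 0.0337z*, so z* = 0.325/0.0337 = 9.64.

x* ≈ 614, y* ≈ 34.2, z* ≈ 9.64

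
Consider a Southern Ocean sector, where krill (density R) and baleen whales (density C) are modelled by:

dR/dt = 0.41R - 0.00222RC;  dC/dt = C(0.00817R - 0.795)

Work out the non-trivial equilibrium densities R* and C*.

R* ≈ 97.3, C* ≈ 185

Set dC/dt = 0 with C > 0: 0.00817R - 0.795 = 0, so R* = 0.795/0.00817 = 97.3.
Set dR/dt = 0 with R > 0: 0.41 - 0.00222C = 0, so C* = 0.41/0.00222 = 185.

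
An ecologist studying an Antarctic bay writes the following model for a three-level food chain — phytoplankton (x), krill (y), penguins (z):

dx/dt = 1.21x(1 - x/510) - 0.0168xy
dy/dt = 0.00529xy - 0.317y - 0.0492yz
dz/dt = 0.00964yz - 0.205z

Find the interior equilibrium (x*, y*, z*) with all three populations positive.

x* ≈ 359, y* ≈ 21.3, z* ≈ 32.2

From dz/dt = 0: 0.00964y* = 0.205, so y* = 21.3.
From dx/dt = 0: 1.21(1 - x*/510) = 0.0168·21.3, giving x* = 510·(1 - 0.295) = 359.
From dy/dt = 0: 0.00529·359 - 0.317 = 0.0492z*, so z* = 1.58/0.0492 = 32.2.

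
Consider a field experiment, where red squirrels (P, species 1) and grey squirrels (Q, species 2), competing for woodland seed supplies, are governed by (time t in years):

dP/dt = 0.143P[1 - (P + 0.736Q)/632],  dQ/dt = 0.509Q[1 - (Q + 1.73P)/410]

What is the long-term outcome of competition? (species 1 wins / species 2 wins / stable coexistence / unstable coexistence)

Compare the nullcline intercepts: K1/α12 = 632/0.736 = 859 > K2 = 410; K2/α21 = 410/1.73 = 237 < K1 = 632.
Since the inequalities point opposite ways, species 1 can invade but species 2 cannot.

species 1 excludes species 2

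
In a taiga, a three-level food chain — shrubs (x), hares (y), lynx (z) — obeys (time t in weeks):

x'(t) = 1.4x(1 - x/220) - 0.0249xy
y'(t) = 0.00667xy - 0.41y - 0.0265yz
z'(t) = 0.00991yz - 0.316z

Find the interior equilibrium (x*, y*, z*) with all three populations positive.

From dz/dt = 0: 0.00991y* = 0.316, so y* = 31.9.
From dx/dt = 0: 1.4(1 - x*/220) = 0.0249·31.9, giving x* = 220·(1 - 0.567) = 95.2.
From dy/dt = 0: 0.00667·95.2 - 0.41 = 0.0265z*, so z* = 0.225/0.0265 = 8.5.

x* ≈ 95.2, y* ≈ 31.9, z* ≈ 8.5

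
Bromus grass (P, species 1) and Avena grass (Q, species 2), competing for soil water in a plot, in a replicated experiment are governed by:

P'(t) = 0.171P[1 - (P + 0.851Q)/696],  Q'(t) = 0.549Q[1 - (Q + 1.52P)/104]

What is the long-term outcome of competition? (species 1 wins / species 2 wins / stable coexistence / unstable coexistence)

species 1 excludes species 2

Compare the nullcline intercepts: K1/α12 = 696/0.851 = 818 > K2 = 104; K2/α21 = 104/1.52 = 68.4 < K1 = 696.
Since the inequalities point opposite ways, species 1 can invade but species 2 cannot.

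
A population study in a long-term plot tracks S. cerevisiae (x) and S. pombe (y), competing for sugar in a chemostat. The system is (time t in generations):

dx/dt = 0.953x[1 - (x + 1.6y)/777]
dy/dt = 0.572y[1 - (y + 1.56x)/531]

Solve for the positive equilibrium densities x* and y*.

x* ≈ 48.5, y* ≈ 455

Setting both brackets to zero gives the nullclines x + 1.6y = 777 and 1.56x + y = 531.
Substituting y = 531 - 1.56x into the first: x(1 - 1.6·1.56) = 777 - 1.6·531.
So x* = -72.6/-1.5 = 48.5, and then y* = 531 - 1.56·48.5 = 455.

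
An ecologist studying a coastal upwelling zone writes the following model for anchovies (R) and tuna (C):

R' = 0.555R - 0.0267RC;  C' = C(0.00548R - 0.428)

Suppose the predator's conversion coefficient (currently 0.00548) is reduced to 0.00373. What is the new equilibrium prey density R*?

At the interior fixed point, setting dC/dt = 0 with C > 0 fixes R* = (predator death rate)/(RC coefficient) — independent of the other coefficients.
With the change, R* = 0.428/0.00373 = 115; it rises from 78.1.

R* ≈ 115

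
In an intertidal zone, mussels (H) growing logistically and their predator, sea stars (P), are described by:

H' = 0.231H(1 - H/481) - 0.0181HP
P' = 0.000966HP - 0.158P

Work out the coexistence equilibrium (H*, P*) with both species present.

H* ≈ 164, P* ≈ 8.42

From dP/dt = 0 with P > 0: 0.000966H* = 0.158, so H* = 164.
Substitute into dH/dt = 0: 0.231(1 - 164/481) = 0.0181P*.
The bracket is 0.66, giving P* = 0.152/0.0181 = 8.42.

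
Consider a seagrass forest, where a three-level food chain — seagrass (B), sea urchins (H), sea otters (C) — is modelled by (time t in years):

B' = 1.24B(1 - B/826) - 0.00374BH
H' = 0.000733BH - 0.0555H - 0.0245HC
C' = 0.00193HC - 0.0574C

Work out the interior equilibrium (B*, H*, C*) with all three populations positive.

B* ≈ 752, H* ≈ 29.7, C* ≈ 20.2

From dC/dt = 0: 0.00193H* = 0.0574, so H* = 29.7.
From dB/dt = 0: 1.24(1 - B*/826) = 0.00374·29.7, giving B* = 826·(1 - 0.0897) = 752.
From dH/dt = 0: 0.000733·752 - 0.0555 = 0.0245C*, so C* = 0.496/0.0245 = 20.2.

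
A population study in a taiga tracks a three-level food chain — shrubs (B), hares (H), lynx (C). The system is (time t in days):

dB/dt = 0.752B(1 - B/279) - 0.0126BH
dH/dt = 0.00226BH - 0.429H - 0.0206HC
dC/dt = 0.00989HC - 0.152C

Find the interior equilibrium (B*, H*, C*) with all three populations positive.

From dC/dt = 0: 0.00989H* = 0.152, so H* = 15.4.
From dB/dt = 0: 0.752(1 - B*/279) = 0.0126·15.4, giving B* = 279·(1 - 0.258) = 207.
From dH/dt = 0: 0.00226·207 - 0.429 = 0.0206C*, so C* = 0.0392/0.0206 = 1.9.

B* ≈ 207, H* ≈ 15.4, C* ≈ 1.9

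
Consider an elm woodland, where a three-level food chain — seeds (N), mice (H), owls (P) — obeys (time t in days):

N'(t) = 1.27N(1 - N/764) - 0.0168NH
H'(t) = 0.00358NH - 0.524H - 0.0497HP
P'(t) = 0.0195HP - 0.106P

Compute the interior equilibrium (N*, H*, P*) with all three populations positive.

N* ≈ 709, H* ≈ 5.44, P* ≈ 40.5

From dP/dt = 0: 0.0195H* = 0.106, so H* = 5.44.
From dN/dt = 0: 1.27(1 - N*/764) = 0.0168·5.44, giving N* = 764·(1 - 0.0719) = 709.
From dH/dt = 0: 0.00358·709 - 0.524 = 0.0497P*, so P* = 2.01/0.0497 = 40.5.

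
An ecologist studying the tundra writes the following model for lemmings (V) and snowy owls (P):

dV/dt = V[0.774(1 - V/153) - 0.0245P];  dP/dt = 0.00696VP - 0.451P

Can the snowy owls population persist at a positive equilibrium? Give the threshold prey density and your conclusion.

The predator equation gives dP/dt > 0 only when V > 0.451/0.00696 = 64.8.
Without the predator, V → K = 153. Since 153 > 64.8, the predator can invade and persist.

Threshold V = 64.8; K > 64.8, so yes, the predator persists.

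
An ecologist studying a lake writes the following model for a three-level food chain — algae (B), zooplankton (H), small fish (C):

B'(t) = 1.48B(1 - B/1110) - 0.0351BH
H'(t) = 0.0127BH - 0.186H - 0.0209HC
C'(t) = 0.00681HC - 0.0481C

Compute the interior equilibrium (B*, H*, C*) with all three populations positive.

From dC/dt = 0: 0.00681H* = 0.0481, so H* = 7.06.
From dB/dt = 0: 1.48(1 - B*/1110) = 0.0351·7.06, giving B* = 1110·(1 - 0.168) = 924.
From dH/dt = 0: 0.0127·924 - 0.186 = 0.0209C*, so C* = 11.5/0.0209 = 553.

B* ≈ 924, H* ≈ 7.06, C* ≈ 553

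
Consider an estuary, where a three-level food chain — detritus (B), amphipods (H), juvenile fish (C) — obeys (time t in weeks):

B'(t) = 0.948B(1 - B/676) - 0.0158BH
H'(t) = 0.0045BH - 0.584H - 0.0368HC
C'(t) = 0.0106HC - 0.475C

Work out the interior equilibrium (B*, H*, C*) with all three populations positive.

From dC/dt = 0: 0.0106H* = 0.475, so H* = 44.8.
From dB/dt = 0: 0.948(1 - B*/676) = 0.0158·44.8, giving B* = 676·(1 - 0.747) = 171.
From dH/dt = 0: 0.0045·171 - 0.584 = 0.0368C*, so C* = 0.186/0.0368 = 5.06.

B* ≈ 171, H* ≈ 44.8, C* ≈ 5.06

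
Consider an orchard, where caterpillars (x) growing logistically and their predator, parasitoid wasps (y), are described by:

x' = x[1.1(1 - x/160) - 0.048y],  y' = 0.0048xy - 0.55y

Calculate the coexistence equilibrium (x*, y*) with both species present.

From dy/dt = 0 with y > 0: 0.0048x* = 0.55, so x* = 115.
Substitute into dx/dt = 0: 1.1(1 - 115/160) = 0.048y*.
The bracket is 0.284, giving y* = 0.312/0.048 = 6.5.

x* ≈ 115, y* ≈ 6.5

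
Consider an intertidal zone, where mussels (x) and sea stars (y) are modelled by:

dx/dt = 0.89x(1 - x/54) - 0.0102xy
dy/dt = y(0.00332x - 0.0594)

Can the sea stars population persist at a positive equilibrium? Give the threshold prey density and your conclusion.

The predator equation gives dy/dt > 0 only when x > 0.0594/0.00332 = 17.9.
Without the predator, x → K = 54. Since 54 > 17.9, the predator can invade and persist.

Threshold x = 17.9; K > 17.9, so yes, the predator persists.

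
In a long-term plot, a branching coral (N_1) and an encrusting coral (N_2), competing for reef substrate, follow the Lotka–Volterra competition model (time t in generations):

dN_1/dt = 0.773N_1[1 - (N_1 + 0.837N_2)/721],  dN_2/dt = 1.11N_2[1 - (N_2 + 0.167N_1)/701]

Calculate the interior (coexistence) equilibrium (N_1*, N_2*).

N_1* ≈ 156, N_2* ≈ 675

Setting both brackets to zero gives the nullclines N_1 + 0.837N_2 = 721 and 0.167N_1 + N_2 = 701.
Substituting N_2 = 701 - 0.167N_1 into the first: N_1(1 - 0.837·0.167) = 721 - 0.837·701.
So N_1* = 134/0.86 = 156, and then N_2* = 701 - 0.167·156 = 675.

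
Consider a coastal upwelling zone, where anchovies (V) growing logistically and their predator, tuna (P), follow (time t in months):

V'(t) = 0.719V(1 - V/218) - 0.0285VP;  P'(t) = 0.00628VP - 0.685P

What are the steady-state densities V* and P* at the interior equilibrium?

From dP/dt = 0 with P > 0: 0.00628V* = 0.685, so V* = 109.
Substitute into dV/dt = 0: 0.719(1 - 109/218) = 0.0285P*.
The bracket is 0.5, giving P* = 0.359/0.0285 = 12.6.

V* ≈ 109, P* ≈ 12.6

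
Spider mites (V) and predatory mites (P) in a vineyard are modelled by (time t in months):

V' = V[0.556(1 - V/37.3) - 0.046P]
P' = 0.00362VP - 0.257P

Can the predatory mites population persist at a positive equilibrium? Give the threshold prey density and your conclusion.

Threshold V = 71; K < 71, so no, the predator goes extinct.

The predator equation gives dP/dt > 0 only when V > 0.257/0.00362 = 71.
Without the predator, V → K = 37.3. Since 37.3 < 71, the predator cannot invade.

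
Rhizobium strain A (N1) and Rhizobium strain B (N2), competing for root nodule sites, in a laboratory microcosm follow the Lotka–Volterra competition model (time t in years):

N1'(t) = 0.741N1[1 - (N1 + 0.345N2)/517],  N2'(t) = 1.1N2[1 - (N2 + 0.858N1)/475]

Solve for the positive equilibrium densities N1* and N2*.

Setting both brackets to zero gives the nullclines N1 + 0.345N2 = 517 and 0.858N1 + N2 = 475.
Substituting N2 = 475 - 0.858N1 into the first: N1(1 - 0.345·0.858) = 517 - 0.345·475.
So N1* = 353/0.704 = 502, and then N2* = 475 - 0.858·502 = 44.6.

N1* ≈ 502, N2* ≈ 44.6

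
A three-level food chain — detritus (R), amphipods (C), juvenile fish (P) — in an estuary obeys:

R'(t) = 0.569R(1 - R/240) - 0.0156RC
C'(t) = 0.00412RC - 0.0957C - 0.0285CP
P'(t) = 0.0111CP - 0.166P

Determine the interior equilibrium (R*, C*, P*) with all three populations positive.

R* ≈ 142, C* ≈ 15, P* ≈ 17.1

From dP/dt = 0: 0.0111C* = 0.166, so C* = 15.
From dR/dt = 0: 0.569(1 - R*/240) = 0.0156·15, giving R* = 240·(1 - 0.41) = 142.
From dC/dt = 0: 0.00412·142 - 0.0957 = 0.0285P*, so P* = 0.488/0.0285 = 17.1.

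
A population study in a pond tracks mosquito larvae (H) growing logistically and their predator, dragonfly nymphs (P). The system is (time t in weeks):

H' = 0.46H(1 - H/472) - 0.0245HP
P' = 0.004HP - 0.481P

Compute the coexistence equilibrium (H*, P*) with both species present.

From dP/dt = 0 with P > 0: 0.004H* = 0.481, so H* = 120.
Substitute into dH/dt = 0: 0.46(1 - 120/472) = 0.0245P*.
The bracket is 0.745, giving P* = 0.343/0.0245 = 14.

H* ≈ 120, P* ≈ 14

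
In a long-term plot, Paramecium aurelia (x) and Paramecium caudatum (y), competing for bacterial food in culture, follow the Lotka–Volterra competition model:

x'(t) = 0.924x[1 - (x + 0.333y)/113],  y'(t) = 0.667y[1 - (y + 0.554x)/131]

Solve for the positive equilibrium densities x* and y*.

x* ≈ 85.1, y* ≈ 83.9

Setting both brackets to zero gives the nullclines x + 0.333y = 113 and 0.554x + y = 131.
Substituting y = 131 - 0.554x into the first: x(1 - 0.333·0.554) = 113 - 0.333·131.
So x* = 69.4/0.816 = 85.1, and then y* = 131 - 0.554·85.1 = 83.9.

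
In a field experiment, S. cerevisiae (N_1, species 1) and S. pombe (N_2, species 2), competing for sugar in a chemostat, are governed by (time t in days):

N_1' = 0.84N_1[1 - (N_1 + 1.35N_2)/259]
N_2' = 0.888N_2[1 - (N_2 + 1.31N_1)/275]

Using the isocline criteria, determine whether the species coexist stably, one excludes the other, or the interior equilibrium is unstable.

Compare the nullcline intercepts: K1/α12 = 259/1.35 = 192 < K2 = 275; K2/α21 = 275/1.31 = 210 < K1 = 259.
Since both are reversed, neither can invade when rare; the interior point is a saddle.

unstable coexistence (outcome depends on initial conditions)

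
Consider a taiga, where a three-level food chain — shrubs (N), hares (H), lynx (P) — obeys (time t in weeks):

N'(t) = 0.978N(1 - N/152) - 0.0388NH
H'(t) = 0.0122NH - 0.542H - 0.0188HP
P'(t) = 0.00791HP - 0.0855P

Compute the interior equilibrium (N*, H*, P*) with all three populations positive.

N* ≈ 86.8, H* ≈ 10.8, P* ≈ 27.5

From dP/dt = 0: 0.00791H* = 0.0855, so H* = 10.8.
From dN/dt = 0: 0.978(1 - N*/152) = 0.0388·10.8, giving N* = 152·(1 - 0.429) = 86.8.
From dH/dt = 0: 0.0122·86.8 - 0.542 = 0.0188P*, so P* = 0.517/0.0188 = 27.5.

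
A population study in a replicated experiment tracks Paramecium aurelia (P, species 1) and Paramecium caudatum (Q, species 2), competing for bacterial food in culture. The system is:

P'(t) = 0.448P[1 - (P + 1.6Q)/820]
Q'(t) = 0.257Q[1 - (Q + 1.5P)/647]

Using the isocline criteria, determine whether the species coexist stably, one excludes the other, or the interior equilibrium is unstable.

Compare the nullcline intercepts: K1/α12 = 820/1.6 = 512 < K2 = 647; K2/α21 = 647/1.5 = 431 < K1 = 820.
Since both are reversed, neither can invade when rare; the interior point is a saddle.

unstable coexistence (outcome depends on initial conditions)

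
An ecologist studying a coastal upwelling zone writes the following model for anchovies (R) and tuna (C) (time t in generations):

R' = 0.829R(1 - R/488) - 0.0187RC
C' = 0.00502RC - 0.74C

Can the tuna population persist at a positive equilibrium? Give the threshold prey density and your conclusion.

The predator equation gives dC/dt > 0 only when R > 0.74/0.00502 = 147.
Without the predator, R → K = 488. Since 488 > 147, the predator can invade and persist.

Threshold R = 147; K > 147, so yes, the predator persists.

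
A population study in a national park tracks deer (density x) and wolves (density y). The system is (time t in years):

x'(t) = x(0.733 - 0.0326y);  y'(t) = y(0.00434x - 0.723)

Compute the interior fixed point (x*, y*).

Set dy/dt = 0 with y > 0: 0.00434x - 0.723 = 0, so x* = 0.723/0.00434 = 167.
Set dx/dt = 0 with x > 0: 0.733 - 0.0326y = 0, so y* = 0.733/0.0326 = 22.5.

x* ≈ 167, y* ≈ 22.5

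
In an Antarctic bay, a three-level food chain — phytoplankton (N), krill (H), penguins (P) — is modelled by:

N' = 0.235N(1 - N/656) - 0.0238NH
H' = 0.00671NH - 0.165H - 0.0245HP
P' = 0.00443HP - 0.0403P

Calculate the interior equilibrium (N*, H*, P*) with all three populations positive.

N* ≈ 51.6, H* ≈ 9.1, P* ≈ 7.4

From dP/dt = 0: 0.00443H* = 0.0403, so H* = 9.1.
From dN/dt = 0: 0.235(1 - N*/656) = 0.0238·9.1, giving N* = 656·(1 - 0.921) = 51.6.
From dH/dt = 0: 0.00671·51.6 - 0.165 = 0.0245P*, so P* = 0.181/0.0245 = 7.4.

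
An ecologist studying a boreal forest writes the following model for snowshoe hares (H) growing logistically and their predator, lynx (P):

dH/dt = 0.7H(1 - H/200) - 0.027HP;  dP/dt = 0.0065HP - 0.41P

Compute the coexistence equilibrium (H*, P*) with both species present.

From dP/dt = 0 with P > 0: 0.0065H* = 0.41, so H* = 63.1.
Substitute into dH/dt = 0: 0.7(1 - 63.1/200) = 0.027P*.
The bracket is 0.685, giving P* = 0.479/0.027 = 17.7.

H* ≈ 63.1, P* ≈ 17.7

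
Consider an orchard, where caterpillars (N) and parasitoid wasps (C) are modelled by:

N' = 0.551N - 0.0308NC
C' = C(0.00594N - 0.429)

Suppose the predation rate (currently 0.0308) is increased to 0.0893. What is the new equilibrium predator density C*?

At the interior fixed point, setting dN/dt = 0 with N > 0 fixes C* = (prey growth rate)/(NC coefficient) — independent of the other coefficients.
With the change, C* = 0.551/0.0893 = 6.17; it falls from 17.9.

C* ≈ 6.17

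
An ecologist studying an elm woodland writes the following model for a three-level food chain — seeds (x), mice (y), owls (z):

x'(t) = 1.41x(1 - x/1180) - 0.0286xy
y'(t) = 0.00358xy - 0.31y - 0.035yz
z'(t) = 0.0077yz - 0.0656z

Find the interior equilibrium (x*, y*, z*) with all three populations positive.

x* ≈ 976, y* ≈ 8.52, z* ≈ 91

From dz/dt = 0: 0.0077y* = 0.0656, so y* = 8.52.
From dx/dt = 0: 1.41(1 - x*/1180) = 0.0286·8.52, giving x* = 1180·(1 - 0.173) = 976.
From dy/dt = 0: 0.00358·976 - 0.31 = 0.035z*, so z* = 3.18/0.035 = 91.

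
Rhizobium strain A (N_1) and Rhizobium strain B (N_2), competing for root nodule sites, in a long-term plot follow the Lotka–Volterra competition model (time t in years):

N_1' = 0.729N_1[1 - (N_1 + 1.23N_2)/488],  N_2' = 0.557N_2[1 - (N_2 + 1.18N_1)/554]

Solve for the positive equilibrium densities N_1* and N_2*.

N_1* ≈ 428, N_2* ≈ 48.4

Setting both brackets to zero gives the nullclines N_1 + 1.23N_2 = 488 and 1.18N_1 + N_2 = 554.
Substituting N_2 = 554 - 1.18N_1 into the first: N_1(1 - 1.23·1.18) = 488 - 1.23·554.
So N_1* = -193/-0.451 = 428, and then N_2* = 554 - 1.18·428 = 48.4.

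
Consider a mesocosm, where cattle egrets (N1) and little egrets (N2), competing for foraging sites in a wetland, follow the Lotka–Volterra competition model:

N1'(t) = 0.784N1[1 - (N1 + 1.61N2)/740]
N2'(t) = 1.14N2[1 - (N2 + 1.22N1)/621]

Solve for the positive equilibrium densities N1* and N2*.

Setting both brackets to zero gives the nullclines N1 + 1.61N2 = 740 and 1.22N1 + N2 = 621.
Substituting N2 = 621 - 1.22N1 into the first: N1(1 - 1.61·1.22) = 740 - 1.61·621.
So N1* = -260/-0.964 = 269, and then N2* = 621 - 1.22·269 = 292.

N1* ≈ 269, N2* ≈ 292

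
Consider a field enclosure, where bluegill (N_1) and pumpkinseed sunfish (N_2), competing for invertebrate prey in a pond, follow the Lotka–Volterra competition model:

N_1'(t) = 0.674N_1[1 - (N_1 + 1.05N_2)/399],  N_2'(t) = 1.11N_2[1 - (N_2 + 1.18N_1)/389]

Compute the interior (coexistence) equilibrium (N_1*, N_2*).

Setting both brackets to zero gives the nullclines N_1 + 1.05N_2 = 399 and 1.18N_1 + N_2 = 389.
Substituting N_2 = 389 - 1.18N_1 into the first: N_1(1 - 1.05·1.18) = 399 - 1.05·389.
So N_1* = -9.45/-0.239 = 39.5, and then N_2* = 389 - 1.18·39.5 = 342.

N_1* ≈ 39.5, N_2* ≈ 342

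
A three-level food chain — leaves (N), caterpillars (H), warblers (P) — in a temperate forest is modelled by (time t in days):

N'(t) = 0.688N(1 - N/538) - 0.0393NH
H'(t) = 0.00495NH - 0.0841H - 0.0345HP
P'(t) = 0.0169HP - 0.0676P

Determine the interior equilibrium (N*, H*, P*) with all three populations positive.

N* ≈ 415, H* ≈ 4, P* ≈ 57.1

From dP/dt = 0: 0.0169H* = 0.0676, so H* = 4.
From dN/dt = 0: 0.688(1 - N*/538) = 0.0393·4, giving N* = 538·(1 - 0.228) = 415.
From dH/dt = 0: 0.00495·415 - 0.0841 = 0.0345P*, so P* = 1.97/0.0345 = 57.1.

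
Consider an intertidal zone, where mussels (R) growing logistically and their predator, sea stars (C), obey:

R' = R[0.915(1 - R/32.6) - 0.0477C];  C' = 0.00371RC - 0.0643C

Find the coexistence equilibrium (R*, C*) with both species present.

R* ≈ 17.3, C* ≈ 8.98

From dC/dt = 0 with C > 0: 0.00371R* = 0.0643, so R* = 17.3.
Substitute into dR/dt = 0: 0.915(1 - 17.3/32.6) = 0.0477C*.
The bracket is 0.468, giving C* = 0.429/0.0477 = 8.98.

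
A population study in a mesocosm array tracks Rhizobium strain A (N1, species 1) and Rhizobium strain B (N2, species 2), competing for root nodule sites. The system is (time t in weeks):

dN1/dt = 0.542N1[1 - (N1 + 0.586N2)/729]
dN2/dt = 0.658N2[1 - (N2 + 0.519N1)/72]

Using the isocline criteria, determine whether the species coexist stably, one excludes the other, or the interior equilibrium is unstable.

Compare the nullcline intercepts: K1/α12 = 729/0.586 = 1240 > K2 = 72; K2/α21 = 72/0.519 = 139 < K1 = 729.
Since the inequalities point opposite ways, species 1 can invade but species 2 cannot.

species 1 excludes species 2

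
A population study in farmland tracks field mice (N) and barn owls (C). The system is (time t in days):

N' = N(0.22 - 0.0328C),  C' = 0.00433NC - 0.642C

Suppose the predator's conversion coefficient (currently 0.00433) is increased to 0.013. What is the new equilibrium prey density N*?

N* ≈ 49.4

At the interior fixed point, setting dC/dt = 0 with C > 0 fixes N* = (predator death rate)/(NC coefficient) — independent of the other coefficients.
With the change, N* = 0.642/0.013 = 49.4; it falls from 148.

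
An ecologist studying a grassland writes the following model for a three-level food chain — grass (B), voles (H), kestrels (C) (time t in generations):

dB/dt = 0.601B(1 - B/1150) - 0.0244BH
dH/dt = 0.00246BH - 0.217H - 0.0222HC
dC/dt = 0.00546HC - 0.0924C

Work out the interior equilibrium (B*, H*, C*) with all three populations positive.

From dC/dt = 0: 0.00546H* = 0.0924, so H* = 16.9.
From dB/dt = 0: 0.601(1 - B*/1150) = 0.0244·16.9, giving B* = 1150·(1 - 0.687) = 360.
From dH/dt = 0: 0.00246·360 - 0.217 = 0.0222C*, so C* = 0.668/0.0222 = 30.1.

B* ≈ 360, H* ≈ 16.9, C* ≈ 30.1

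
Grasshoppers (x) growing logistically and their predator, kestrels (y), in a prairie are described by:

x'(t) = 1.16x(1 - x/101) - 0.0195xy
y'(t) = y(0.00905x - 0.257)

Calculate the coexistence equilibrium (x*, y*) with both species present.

x* ≈ 28.4, y* ≈ 42.8

From dy/dt = 0 with y > 0: 0.00905x* = 0.257, so x* = 28.4.
Substitute into dx/dt = 0: 1.16(1 - 28.4/101) = 0.0195y*.
The bracket is 0.719, giving y* = 0.834/0.0195 = 42.8.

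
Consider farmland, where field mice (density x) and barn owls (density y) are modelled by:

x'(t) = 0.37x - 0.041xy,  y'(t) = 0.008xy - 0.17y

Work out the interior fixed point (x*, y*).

x* ≈ 21.2, y* ≈ 9.02

Set dy/dt = 0 with y > 0: 0.008x - 0.17 = 0, so x* = 0.17/0.008 = 21.2.
Set dx/dt = 0 with x > 0: 0.37 - 0.041y = 0, so y* = 0.37/0.041 = 9.02.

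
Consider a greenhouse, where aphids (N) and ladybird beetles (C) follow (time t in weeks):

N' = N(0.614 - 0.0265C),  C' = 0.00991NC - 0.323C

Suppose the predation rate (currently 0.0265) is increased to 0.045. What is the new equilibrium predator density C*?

At the interior fixed point, setting dN/dt = 0 with N > 0 fixes C* = (prey growth rate)/(NC coefficient) — independent of the other coefficients.
With the change, C* = 0.614/0.045 = 13.6; it falls from 23.2.

C* ≈ 13.6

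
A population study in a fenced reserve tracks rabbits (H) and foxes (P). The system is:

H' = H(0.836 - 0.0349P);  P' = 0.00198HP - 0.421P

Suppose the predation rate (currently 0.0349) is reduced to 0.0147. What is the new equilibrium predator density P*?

At the interior fixed point, setting dH/dt = 0 with H > 0 fixes P* = (prey growth rate)/(HP coefficient) — independent of the other coefficients.
With the change, P* = 0.836/0.0147 = 56.9; it rises from 24.

P* ≈ 56.9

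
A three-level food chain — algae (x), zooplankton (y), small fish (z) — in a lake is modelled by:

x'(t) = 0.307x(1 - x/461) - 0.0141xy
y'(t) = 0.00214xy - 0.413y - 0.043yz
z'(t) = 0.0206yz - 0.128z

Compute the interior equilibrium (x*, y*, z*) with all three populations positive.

x* ≈ 329, y* ≈ 6.21, z* ≈ 6.79

From dz/dt = 0: 0.0206y* = 0.128, so y* = 6.21.
From dx/dt = 0: 0.307(1 - x*/461) = 0.0141·6.21, giving x* = 461·(1 - 0.285) = 329.
From dy/dt = 0: 0.00214·329 - 0.413 = 0.043z*, so z* = 0.292/0.043 = 6.79.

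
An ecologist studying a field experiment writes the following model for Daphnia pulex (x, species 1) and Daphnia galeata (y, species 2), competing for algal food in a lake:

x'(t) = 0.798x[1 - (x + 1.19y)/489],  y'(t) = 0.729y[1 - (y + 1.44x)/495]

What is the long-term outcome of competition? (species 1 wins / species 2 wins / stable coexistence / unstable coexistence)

Compare the nullcline intercepts: K1/α12 = 489/1.19 = 411 < K2 = 495; K2/α21 = 495/1.44 = 344 < K1 = 489.
Since both are reversed, neither can invade when rare; the interior point is a saddle.

unstable coexistence (outcome depends on initial conditions)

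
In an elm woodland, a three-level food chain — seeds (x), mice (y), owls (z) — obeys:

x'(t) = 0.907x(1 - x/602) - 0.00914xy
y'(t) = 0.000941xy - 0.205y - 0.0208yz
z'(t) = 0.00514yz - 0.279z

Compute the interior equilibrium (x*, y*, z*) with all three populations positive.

From dz/dt = 0: 0.00514y* = 0.279, so y* = 54.3.
From dx/dt = 0: 0.907(1 - x*/602) = 0.00914·54.3, giving x* = 602·(1 - 0.547) = 273.
From dy/dt = 0: 0.000941·273 - 0.205 = 0.0208z*, so z* = 0.0516/0.0208 = 2.48.

x* ≈ 273, y* ≈ 54.3, z* ≈ 2.48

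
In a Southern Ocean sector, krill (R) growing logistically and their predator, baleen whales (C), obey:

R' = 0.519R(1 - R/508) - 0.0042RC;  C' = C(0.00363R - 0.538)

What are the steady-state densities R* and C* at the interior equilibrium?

From dC/dt = 0 with C > 0: 0.00363R* = 0.538, so R* = 148.
Substitute into dR/dt = 0: 0.519(1 - 148/508) = 0.0042C*.
The bracket is 0.708, giving C* = 0.368/0.0042 = 87.5.

R* ≈ 148, C* ≈ 87.5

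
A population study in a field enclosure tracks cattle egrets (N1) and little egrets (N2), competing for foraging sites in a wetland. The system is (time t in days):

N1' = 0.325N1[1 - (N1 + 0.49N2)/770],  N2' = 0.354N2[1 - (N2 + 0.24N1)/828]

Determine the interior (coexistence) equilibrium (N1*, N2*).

N1* ≈ 413, N2* ≈ 729

Setting both brackets to zero gives the nullclines N1 + 0.49N2 = 770 and 0.24N1 + N2 = 828.
Substituting N2 = 828 - 0.24N1 into the first: N1(1 - 0.49·0.24) = 770 - 0.49·828.
So N1* = 364/0.882 = 413, and then N2* = 828 - 0.24·413 = 729.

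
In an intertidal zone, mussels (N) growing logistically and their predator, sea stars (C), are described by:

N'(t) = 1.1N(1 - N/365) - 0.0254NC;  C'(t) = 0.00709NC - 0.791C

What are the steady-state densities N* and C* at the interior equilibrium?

N* ≈ 112, C* ≈ 30.1

From dC/dt = 0 with C > 0: 0.00709N* = 0.791, so N* = 112.
Substitute into dN/dt = 0: 1.1(1 - 112/365) = 0.0254C*.
The bracket is 0.694, giving C* = 0.764/0.0254 = 30.1.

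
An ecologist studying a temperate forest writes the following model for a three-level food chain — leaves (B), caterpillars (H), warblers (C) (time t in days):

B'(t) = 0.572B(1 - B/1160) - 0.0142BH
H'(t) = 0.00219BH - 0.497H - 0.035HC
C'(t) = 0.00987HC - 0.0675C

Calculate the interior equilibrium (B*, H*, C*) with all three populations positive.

B* ≈ 963, H* ≈ 6.84, C* ≈ 46.1

From dC/dt = 0: 0.00987H* = 0.0675, so H* = 6.84.
From dB/dt = 0: 0.572(1 - B*/1160) = 0.0142·6.84, giving B* = 1160·(1 - 0.17) = 963.
From dH/dt = 0: 0.00219·963 - 0.497 = 0.035C*, so C* = 1.61/0.035 = 46.1.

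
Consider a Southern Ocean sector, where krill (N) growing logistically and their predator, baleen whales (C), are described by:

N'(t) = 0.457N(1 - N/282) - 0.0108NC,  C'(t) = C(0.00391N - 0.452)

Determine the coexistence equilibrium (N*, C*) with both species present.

From dC/dt = 0 with C > 0: 0.00391N* = 0.452, so N* = 116.
Substitute into dN/dt = 0: 0.457(1 - 116/282) = 0.0108C*.
The bracket is 0.59, giving C* = 0.27/0.0108 = 25.

N* ≈ 116, C* ≈ 25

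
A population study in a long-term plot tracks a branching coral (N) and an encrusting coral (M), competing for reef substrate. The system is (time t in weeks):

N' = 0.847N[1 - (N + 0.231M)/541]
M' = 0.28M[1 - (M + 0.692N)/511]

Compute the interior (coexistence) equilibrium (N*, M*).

N* ≈ 503, M* ≈ 163

Setting both brackets to zero gives the nullclines N + 0.231M = 541 and 0.692N + M = 511.
Substituting M = 511 - 0.692N into the first: N(1 - 0.231·0.692) = 541 - 0.231·511.
So N* = 423/0.84 = 503, and then M* = 511 - 0.692·503 = 163.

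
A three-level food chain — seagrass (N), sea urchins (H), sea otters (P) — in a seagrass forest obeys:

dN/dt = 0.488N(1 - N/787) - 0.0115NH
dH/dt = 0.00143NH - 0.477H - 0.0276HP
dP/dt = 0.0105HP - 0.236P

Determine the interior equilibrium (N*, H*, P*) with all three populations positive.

From dP/dt = 0: 0.0105H* = 0.236, so H* = 22.5.
From dN/dt = 0: 0.488(1 - N*/787) = 0.0115·22.5, giving N* = 787·(1 - 0.53) = 370.
From dH/dt = 0: 0.00143·370 - 0.477 = 0.0276P*, so P* = 0.0523/0.0276 = 1.9.

N* ≈ 370, H* ≈ 22.5, P* ≈ 1.9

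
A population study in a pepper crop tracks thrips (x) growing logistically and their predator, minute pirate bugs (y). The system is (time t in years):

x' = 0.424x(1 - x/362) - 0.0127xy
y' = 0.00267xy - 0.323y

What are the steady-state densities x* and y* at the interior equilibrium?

From dy/dt = 0 with y > 0: 0.00267x* = 0.323, so x* = 121.
Substitute into dx/dt = 0: 0.424(1 - 121/362) = 0.0127y*.
The bracket is 0.666, giving y* = 0.282/0.0127 = 22.2.

x* ≈ 121, y* ≈ 22.2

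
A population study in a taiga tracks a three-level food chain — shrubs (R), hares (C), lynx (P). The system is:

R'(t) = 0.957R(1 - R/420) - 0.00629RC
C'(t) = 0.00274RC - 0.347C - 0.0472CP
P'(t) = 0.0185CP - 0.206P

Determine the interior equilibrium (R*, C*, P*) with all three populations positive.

R* ≈ 389, C* ≈ 11.1, P* ≈ 15.2

From dP/dt = 0: 0.0185C* = 0.206, so C* = 11.1.
From dR/dt = 0: 0.957(1 - R*/420) = 0.00629·11.1, giving R* = 420·(1 - 0.0732) = 389.
From dC/dt = 0: 0.00274·389 - 0.347 = 0.0472P*, so P* = 0.72/0.0472 = 15.2.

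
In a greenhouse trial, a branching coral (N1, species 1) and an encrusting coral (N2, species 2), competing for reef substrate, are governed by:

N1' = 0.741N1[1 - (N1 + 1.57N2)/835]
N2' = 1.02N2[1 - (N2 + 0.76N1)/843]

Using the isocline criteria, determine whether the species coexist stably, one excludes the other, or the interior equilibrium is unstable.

Compare the nullcline intercepts: K1/α12 = 835/1.57 = 532 < K2 = 843; K2/α21 = 843/0.76 = 1110 > K1 = 835.
Since the inequalities point opposite ways, species 2 can invade but species 1 cannot.

species 2 excludes species 1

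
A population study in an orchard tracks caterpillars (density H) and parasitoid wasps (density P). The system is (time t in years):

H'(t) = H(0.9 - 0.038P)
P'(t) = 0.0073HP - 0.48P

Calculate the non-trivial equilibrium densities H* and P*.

H* ≈ 65.8, P* ≈ 23.7

Set dP/dt = 0 with P > 0: 0.0073H - 0.48 = 0, so H* = 0.48/0.0073 = 65.8.
Set dH/dt = 0 with H > 0: 0.9 - 0.038P = 0, so P* = 0.9/0.038 = 23.7.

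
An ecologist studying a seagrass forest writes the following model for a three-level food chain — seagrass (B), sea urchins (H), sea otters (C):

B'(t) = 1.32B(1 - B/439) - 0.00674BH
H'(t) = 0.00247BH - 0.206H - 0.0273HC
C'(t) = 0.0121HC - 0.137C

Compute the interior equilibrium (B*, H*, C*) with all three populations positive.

From dC/dt = 0: 0.0121H* = 0.137, so H* = 11.3.
From dB/dt = 0: 1.32(1 - B*/439) = 0.00674·11.3, giving B* = 439·(1 - 0.0578) = 414.
From dH/dt = 0: 0.00247·414 - 0.206 = 0.0273C*, so C* = 0.816/0.0273 = 29.9.

B* ≈ 414, H* ≈ 11.3, C* ≈ 29.9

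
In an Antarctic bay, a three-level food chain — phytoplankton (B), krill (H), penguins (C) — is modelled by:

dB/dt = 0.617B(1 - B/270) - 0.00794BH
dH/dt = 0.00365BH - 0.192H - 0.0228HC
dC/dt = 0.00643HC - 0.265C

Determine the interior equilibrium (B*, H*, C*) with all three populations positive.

From dC/dt = 0: 0.00643H* = 0.265, so H* = 41.2.
From dB/dt = 0: 0.617(1 - B*/270) = 0.00794·41.2, giving B* = 270·(1 - 0.53) = 127.
From dH/dt = 0: 0.00365·127 - 0.192 = 0.0228C*, so C* = 0.271/0.0228 = 11.9.

B* ≈ 127, H* ≈ 41.2, C* ≈ 11.9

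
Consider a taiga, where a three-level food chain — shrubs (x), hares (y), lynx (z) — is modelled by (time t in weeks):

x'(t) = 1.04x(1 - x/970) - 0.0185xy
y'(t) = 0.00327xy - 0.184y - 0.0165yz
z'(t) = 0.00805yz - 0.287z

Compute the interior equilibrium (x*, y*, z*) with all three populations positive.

From dz/dt = 0: 0.00805y* = 0.287, so y* = 35.7.
From dx/dt = 0: 1.04(1 - x*/970) = 0.0185·35.7, giving x* = 970·(1 - 0.634) = 355.
From dy/dt = 0: 0.00327·355 - 0.184 = 0.0165z*, so z* = 0.976/0.0165 = 59.2.

x* ≈ 355, y* ≈ 35.7, z* ≈ 59.2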